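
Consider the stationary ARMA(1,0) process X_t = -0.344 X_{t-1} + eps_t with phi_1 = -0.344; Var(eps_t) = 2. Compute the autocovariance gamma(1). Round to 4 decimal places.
\gamma(1) = -0.7803

Multiply the model equation by X_{t-k} and take expectations. With theta_0 = psi_0 = 1 and psi_j the MA(infinity) weights, this gives
  gamma(k) - sum_i phi_i gamma(k-i) = c_k,
  c_k = sigma^2 * sum_{j=k..q} theta_j psi_{j-k}   (c_k = 0 for k > q),
using gamma(-m) = gamma(m).
Pure AR (q = 0): c_0 = sigma^2 = 2, c_k = 0 for k >= 1.
Equations for k = 0 and k = 1 (AR order 1):
  gamma(0) = phi_1 gamma(1) + c_0
  gamma(1) = phi_1 gamma(0) + c_1
Substituting the second into the first: gamma(0) (1 - phi_1^2) = c_0 + phi_1 c_1, so
  gamma(0) = c_0 / (1 - phi_1^2) = 2 / (1 - (-0.344)^2) = 2 / 0.881664 = 2.268438.
  gamma(1) = phi_1 gamma(0) = (-0.344)(2.268438) = -0.780343.
Therefore gamma(1) = -0.7803 (to 4 decimal places).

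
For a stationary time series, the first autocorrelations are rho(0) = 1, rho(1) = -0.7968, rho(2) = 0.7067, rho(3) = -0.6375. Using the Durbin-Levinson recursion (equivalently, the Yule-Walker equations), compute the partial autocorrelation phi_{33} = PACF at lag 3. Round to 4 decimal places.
\phi_{33} = -0.0810

The PACF at lag k is phi_{kk}, the last component of the solution
to the Yule-Walker system G_k phi = r_k where
  (G_k)_{ij} = rho(|i - j|), (r_k)_i = rho(i), i,j = 1..k.
Equivalently, Durbin-Levinson gives phi_{kk} iteratively:
  phi_{11} = rho(1)
  phi_{kk} = [rho(k) - sum_{j=1..k-1} phi_{k-1,j} rho(k-j)]
            / [1 - sum_{j=1..k-1} phi_{k-1,j} rho(j)],
  phi_{k,j} = phi_{k-1,j} - phi_{kk} phi_{k-1,k-j},  j = 1..k-1.
Step k = 1:
  phi_11 = rho(1) = -0.7968.
Step k = 2:
  phi_22 = [rho(2) - phi_11 rho(1)] / [1 - phi_11 rho(1)] = [0.7067 - (-0.7968)(-0.7968)] / [1 - (-0.7968)(-0.7968)]
         = 0.07180976 / 0.36510976 = 0.19668.
  Update: phi_21 = phi_11 - phi_22 phi_11 = -0.7968 - (0.19668)(-0.7968) = -0.640085.
Step k = 3:
  phi_33 = [rho(3) - phi_21 rho(2) - phi_22 rho(1)] / [1 - phi_21 rho(1) - phi_22 rho(2)]
    numerator   = -0.6375 - (-0.640085)(0.7067) - (0.19668)(-0.7968) = -0.02843706
    denominator = 1 - (-0.640085)(-0.7968) - (0.19668)(0.7067) = 0.35098622
  phi_33 = -0.02843706 / 0.35098622 = -0.081.
Therefore phi_{33} = -0.0810.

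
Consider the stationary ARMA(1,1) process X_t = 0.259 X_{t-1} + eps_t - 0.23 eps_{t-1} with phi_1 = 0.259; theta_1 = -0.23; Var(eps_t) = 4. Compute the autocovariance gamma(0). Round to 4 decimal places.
\gamma(0) = 4.0036

Multiply the model equation by X_{t-k} and take expectations. With theta_0 = psi_0 = 1 and psi_j the MA(infinity) weights, this gives
  gamma(k) - sum_i phi_i gamma(k-i) = c_k,
  c_k = sigma^2 * sum_{j=k..q} theta_j psi_{j-k}   (c_k = 0 for k > q),
using gamma(-m) = gamma(m).
psi-weights needed (psi_j = theta_j + sum_i phi_i psi_{j-i}):
  psi_1 = theta_1 + phi_1 = -0.23 + (0.259) = 0.029
Right-hand sides:
  c_0 = sigma^2 (1 + theta_1 psi_1) = 4 * (1 + (-0.23)(0.029)) = 4 * 0.99333 = 3.97332
  c_1 = sigma^2 theta_1 = 4 * (-0.23) = -0.92
  c_2 = 0
Equations for k = 0 and k = 1 (AR order 1):
  gamma(0) = phi_1 gamma(1) + c_0
  gamma(1) = phi_1 gamma(0) + c_1
Substituting the second into the first: gamma(0) (1 - phi_1^2) = c_0 + phi_1 c_1, so
  gamma(0) = (c_0 + phi_1 c_1) / (1 - phi_1^2) = (3.97332 + (0.259)(-0.92)) / (1 - (0.259)^2) = 3.73504 / 0.932919 = 4.003606.
Therefore gamma(0) = 4.0036 (to 4 decimal places).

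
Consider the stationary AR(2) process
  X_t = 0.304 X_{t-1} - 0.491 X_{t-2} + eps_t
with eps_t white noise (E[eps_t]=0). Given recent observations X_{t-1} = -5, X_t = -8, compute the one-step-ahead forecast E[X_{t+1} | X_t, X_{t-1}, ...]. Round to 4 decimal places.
E[X_{t+1} \mid \mathcal F_t] = 0.0230

For an AR(p) model X_t = c + sum_i phi_i X_{t-i} + eps_t, the
one-step-ahead conditional mean is
  E[X_{t+1} | X_t, ...] = c + sum_i phi_i X_{t+1-i}.
Substitute known values:
  E[X_{t+1} | ...] = (0.304) * (-8) + (-0.491) * (-5)
                   = 0.0230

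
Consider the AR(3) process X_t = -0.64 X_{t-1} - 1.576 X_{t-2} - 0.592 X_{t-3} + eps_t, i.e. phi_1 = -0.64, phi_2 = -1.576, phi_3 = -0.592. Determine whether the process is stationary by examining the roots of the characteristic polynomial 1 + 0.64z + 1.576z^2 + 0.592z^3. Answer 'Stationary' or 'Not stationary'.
\text{Not stationary}

The AR(p) characteristic polynomial is P(z) = 1 + 0.64z + 1.576z^2 + 0.592z^3.
Stationarity requires all roots to lie outside the unit circle, i.e. |z| > 1 for every root.
Degree 3: look for a simple real root z0 first, then factor out (1 - z/z0) and solve the remaining quadratic.
Testing z0 = -2.5: P(-2.5) = 1 + (0.64)(-2.5) + (1.576)(-2.5)^2 + (0.592)(-2.5)^3
  = 1 + (-1.6) + (9.85) + (-9.25) = 0.  So z_0 = -2.5 is a root, |z_0| = 2.5.
Divide out the factor (1 + 0.4 z) = (1 - z/z0) (since 1/z0 = -0.4):
  P(z) = (1 + 0.4 z)(1 + (0.24) z + (1.48) z^2)
  [check: z-coef 0.24 - (-0.4) = 0.64; z^2-coef 1.48 - (-0.4)(0.24) = 1.576; z^3-coef -(-0.4)(1.48) = 0.592.]
Remaining roots from the quadratic factor 1 + (0.24) z + (1.48) z^2:
  Set 1 + (0.24) z + (1.48) z^2 = 0, i.e. a z^2 + b z + c = 0 with a = 1.48, b = 0.24, c = 1.
  Discriminant D = b^2 - 4ac = (0.24)^2 - 4*(1.48)*1 = 0.0576 - (5.92) = -5.8624.
  D < 0, so the roots are the complex-conjugate pair z = (-b +/- i sqrt(-D)) / (2a) = -0.0811 +/- 0.818i.
  For a conjugate pair |z|^2 = z * conj(z) = (product of roots) = c/a = 1/(1.48) = 0.675676, so |z| = sqrt(0.675676) = 0.822 for both roots.
Moduli of all roots: 2.5000, 0.8220, 0.8220.
All moduli strictly greater than 1? No.
Verdict: Not stationary.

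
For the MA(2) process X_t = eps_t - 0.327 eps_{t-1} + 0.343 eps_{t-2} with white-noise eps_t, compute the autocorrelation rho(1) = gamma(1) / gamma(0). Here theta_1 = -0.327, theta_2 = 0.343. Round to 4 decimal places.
\rho(1) = -0.3586

For an MA(q) process with theta_0 = 1, the autocovariance is
  gamma(k) = sigma^2 * sum_{i=0..q-k} theta_i * theta_{i+k},
and rho(k) = gamma(k) / gamma(0). Sigma^2 cancels.
  numerator   = (1)*(-0.327) + (-0.327)*(0.343) = -0.439161.
  denominator = (1)^2 + (-0.327)^2 + (0.343)^2 = 1.224578.
  rho(1) = -0.439161 / 1.224578 = -0.3586.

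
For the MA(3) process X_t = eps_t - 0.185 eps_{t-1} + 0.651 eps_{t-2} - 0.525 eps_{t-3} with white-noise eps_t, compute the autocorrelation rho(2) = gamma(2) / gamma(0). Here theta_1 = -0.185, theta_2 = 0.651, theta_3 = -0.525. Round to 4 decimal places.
\rho(2) = 0.4315

For an MA(q) process with theta_0 = 1, the autocovariance is
  gamma(k) = sigma^2 * sum_{i=0..q-k} theta_i * theta_{i+k},
and rho(k) = gamma(k) / gamma(0). Sigma^2 cancels.
  numerator   = (1)*(0.651) + (-0.185)*(-0.525) = 0.748125.
  denominator = (1)^2 + (-0.185)^2 + (0.651)^2 + (-0.525)^2 = 1.733651.
  rho(2) = 0.748125 / 1.733651 = 0.4315.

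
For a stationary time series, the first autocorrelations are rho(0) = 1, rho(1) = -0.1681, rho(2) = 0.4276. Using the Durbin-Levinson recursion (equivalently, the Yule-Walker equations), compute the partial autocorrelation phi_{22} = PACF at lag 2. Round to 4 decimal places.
\phi_{22} = 0.4110

The PACF at lag k is phi_{kk}, the last component of the solution
to the Yule-Walker system G_k phi = r_k where
  (G_k)_{ij} = rho(|i - j|), (r_k)_i = rho(i), i,j = 1..k.
Equivalently, Durbin-Levinson gives phi_{kk} iteratively:
  phi_{11} = rho(1)
  phi_{kk} = [rho(k) - sum_{j=1..k-1} phi_{k-1,j} rho(k-j)]
            / [1 - sum_{j=1..k-1} phi_{k-1,j} rho(j)],
  phi_{k,j} = phi_{k-1,j} - phi_{kk} phi_{k-1,k-j},  j = 1..k-1.
Step k = 1:
  phi_11 = rho(1) = -0.1681.
Step k = 2:
  phi_22 = [rho(2) - phi_11 rho(1)] / [1 - phi_11 rho(1)] = [0.4276 - (-0.1681)(-0.1681)] / [1 - (-0.1681)(-0.1681)]
         = 0.39934239 / 0.97174239 = 0.411.
Therefore phi_{22} = 0.4110.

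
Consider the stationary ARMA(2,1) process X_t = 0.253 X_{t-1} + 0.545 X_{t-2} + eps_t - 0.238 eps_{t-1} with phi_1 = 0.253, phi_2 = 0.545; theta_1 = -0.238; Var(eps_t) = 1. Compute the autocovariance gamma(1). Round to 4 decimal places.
\gamma(1) = 0.3837

Multiply the model equation by X_{t-k} and take expectations. With theta_0 = psi_0 = 1 and psi_j the MA(infinity) weights, this gives
  gamma(k) - sum_i phi_i gamma(k-i) = c_k,
  c_k = sigma^2 * sum_{j=k..q} theta_j psi_{j-k}   (c_k = 0 for k > q),
using gamma(-m) = gamma(m).
psi-weights needed (psi_j = theta_j + sum_i phi_i psi_{j-i}):
  psi_1 = theta_1 + phi_1 = -0.238 + (0.253) = 0.015
Right-hand sides:
  c_0 = sigma^2 (1 + theta_1 psi_1) = 1 * (1 + (-0.238)(0.015)) = 1 * 0.99643 = 0.99643
  c_1 = sigma^2 theta_1 = 1 * (-0.238) = -0.238
  c_2 = 0
Equations for k = 0, 1, 2 (AR order 2, c_2 = 0):
  (E0) gamma(0) = phi_1 gamma(1) + phi_2 gamma(2) + c_0
  (E1) gamma(1) = phi_1 gamma(0) + phi_2 gamma(1) + c_1
  (E2) gamma(2) = phi_1 gamma(1) + phi_2 gamma(0)
From (E1): gamma(1) = A gamma(0) + B with
  A = phi_1 / (1 - phi_2) = 0.253 / 0.455 = 0.556044,   B = c_1 / (1 - phi_2) = -0.238 / 0.455 = -0.523077.
Insert (E2) into (E0): gamma(0) (1 - phi_2^2) = phi_1 (1 + phi_2) gamma(1) + c_0.
  phi_1 (1 + phi_2) = (0.253)(1.545) = 0.390885,   1 - phi_2^2 = 0.702975.
Replace gamma(1) by A gamma(0) + B and collect gamma(0):
  gamma(0) [0.702975 - (0.390885)(0.556044)] = (0.390885)(-0.523077) + 0.99643
  gamma(0) * 0.485626 = 0.791967
  gamma(0) = 0.791967 / 0.485626 = 1.630818.
  gamma(1) = A gamma(0) + B = (0.556044)(1.630818) + (-0.523077) = 0.383729.
Therefore gamma(1) = 0.3837 (to 4 decimal places).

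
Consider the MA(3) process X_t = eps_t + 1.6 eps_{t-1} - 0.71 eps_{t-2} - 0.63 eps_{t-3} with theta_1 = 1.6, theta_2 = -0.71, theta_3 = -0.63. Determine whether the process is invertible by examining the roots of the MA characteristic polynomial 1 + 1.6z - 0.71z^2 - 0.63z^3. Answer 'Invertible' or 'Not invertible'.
\text{Not invertible}

The MA(q) characteristic polynomial is P(z) = 1 + 1.6z - 0.71z^2 - 0.63z^3.
Invertibility requires all roots to lie outside the unit circle, i.e. |z| > 1 for every root.
Degree 3: look for a simple real root z0 first, then factor out (1 - z/z0) and solve the remaining quadratic.
Testing z0 = -2: P(-2) = 1 + (1.6)(-2) + (-0.71)(-2)^2 + (-0.63)(-2)^3
  = 1 + (-3.2) + (-2.84) + (5.04) = 0.  So z_0 = -2 is a root, |z_0| = 2.
Divide out the factor (1 + 0.5 z) = (1 - z/z0) (since 1/z0 = -0.5):
  P(z) = (1 + 0.5 z)(1 + (1.1) z + (-1.26) z^2)
  [check: z-coef 1.1 - (-0.5) = 1.6; z^2-coef -1.26 - (-0.5)(1.1) = -0.71; z^3-coef -(-0.5)(-1.26) = -0.63.]
Remaining roots from the quadratic factor 1 + (1.1) z + (-1.26) z^2:
  Set 1 + (1.1) z + (-1.26) z^2 = 0, i.e. a z^2 + b z + c = 0 with a = -1.26, b = 1.1, c = 1.
  Discriminant D = b^2 - 4ac = (1.1)^2 - 4*(-1.26)*1 = 1.21 - (-5.04) = 6.25.
  D >= 0, so the roots are real: z = (-b +/- sqrt(D)) / (2a) = (-1.1 +/- 2.5) / (-2.52).
    z_1 = (-1.1 + 2.5) / (-2.52) = -0.5556,   |z_1| = 0.5556.
    z_2 = (-1.1 - 2.5) / (-2.52) = 1.4286,   |z_2| = 1.4286.
Moduli of all roots: 2.0000, 0.5556, 1.4286.
All moduli strictly greater than 1? No.
Verdict: Not invertible.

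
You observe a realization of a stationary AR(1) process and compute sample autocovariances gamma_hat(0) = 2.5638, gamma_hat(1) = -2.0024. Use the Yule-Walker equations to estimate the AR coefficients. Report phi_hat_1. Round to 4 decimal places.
\hat\phi_{1} = -0.7810

The Yule-Walker equations for an AR(p) process read, in matrix form,
  Gamma_p phi = r_p,   with   (Gamma_p)_{ij} = gamma(|i - j|),
                       (r_p)_i = gamma(i),   i,j = 1..p.
Substitute the sample gammas (Toeplitz matrix and right-hand side of size 1):
  Gamma_p = [[2.5638]]
  r_p     = [-2.0024]
With p = 1 this is the single equation gamma(0) phi_1 = gamma(1):
  phi_hat_1 = gamma(1) / gamma(0) = -2.0024 / 2.5638 = -0.7810.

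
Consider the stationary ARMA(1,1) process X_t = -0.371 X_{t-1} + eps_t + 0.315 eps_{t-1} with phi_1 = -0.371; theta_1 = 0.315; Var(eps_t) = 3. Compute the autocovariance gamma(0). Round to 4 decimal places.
\gamma(0) = 3.0109

Multiply the model equation by X_{t-k} and take expectations. With theta_0 = psi_0 = 1 and psi_j the MA(infinity) weights, this gives
  gamma(k) - sum_i phi_i gamma(k-i) = c_k,
  c_k = sigma^2 * sum_{j=k..q} theta_j psi_{j-k}   (c_k = 0 for k > q),
using gamma(-m) = gamma(m).
psi-weights needed (psi_j = theta_j + sum_i phi_i psi_{j-i}):
  psi_1 = theta_1 + phi_1 = 0.315 + (-0.371) = -0.056
Right-hand sides:
  c_0 = sigma^2 (1 + theta_1 psi_1) = 3 * (1 + (0.315)(-0.056)) = 3 * 0.98236 = 2.94708
  c_1 = sigma^2 theta_1 = 3 * (0.315) = 0.945
  c_2 = 0
Equations for k = 0 and k = 1 (AR order 1):
  gamma(0) = phi_1 gamma(1) + c_0
  gamma(1) = phi_1 gamma(0) + c_1
Substituting the second into the first: gamma(0) (1 - phi_1^2) = c_0 + phi_1 c_1, so
  gamma(0) = (c_0 + phi_1 c_1) / (1 - phi_1^2) = (2.94708 + (-0.371)(0.945)) / (1 - (-0.371)^2) = 2.596485 / 0.862359 = 3.01091.
Therefore gamma(0) = 3.0109 (to 4 decimal places).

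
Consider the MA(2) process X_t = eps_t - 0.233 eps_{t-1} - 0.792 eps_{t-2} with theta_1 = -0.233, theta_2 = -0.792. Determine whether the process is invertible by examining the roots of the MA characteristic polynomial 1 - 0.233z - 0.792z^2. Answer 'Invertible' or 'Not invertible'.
\text{Not invertible}

The MA(q) characteristic polynomial is P(z) = 1 - 0.233z - 0.792z^2.
Invertibility requires all roots to lie outside the unit circle, i.e. |z| > 1 for every root.
Set 1 + (-0.233) z + (-0.792) z^2 = 0, i.e. a z^2 + b z + c = 0 with a = -0.792, b = -0.233, c = 1.
Discriminant D = b^2 - 4ac = (-0.233)^2 - 4*(-0.792)*1 = 0.054289 - (-3.168) = 3.222289.
D >= 0, so the roots are real: z = (-b +/- sqrt(D)) / (2a) = (0.233 +/- 1.795074) / (-1.584).
  z_1 = (0.233 + 1.795074) / (-1.584) = -1.2803,   |z_1| = 1.2803.
  z_2 = (0.233 - 1.795074) / (-1.584) = 0.9862,   |z_2| = 0.9862.
Moduli of all roots: 1.2803, 0.9862.
All moduli strictly greater than 1? No.
Verdict: Not invertible.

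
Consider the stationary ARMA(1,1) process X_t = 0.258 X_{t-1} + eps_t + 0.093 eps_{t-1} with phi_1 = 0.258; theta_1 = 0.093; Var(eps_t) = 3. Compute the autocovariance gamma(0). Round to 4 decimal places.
\gamma(0) = 3.3960

Multiply the model equation by X_{t-k} and take expectations. With theta_0 = psi_0 = 1 and psi_j the MA(infinity) weights, this gives
  gamma(k) - sum_i phi_i gamma(k-i) = c_k,
  c_k = sigma^2 * sum_{j=k..q} theta_j psi_{j-k}   (c_k = 0 for k > q),
using gamma(-m) = gamma(m).
psi-weights needed (psi_j = theta_j + sum_i phi_i psi_{j-i}):
  psi_1 = theta_1 + phi_1 = 0.093 + (0.258) = 0.351
Right-hand sides:
  c_0 = sigma^2 (1 + theta_1 psi_1) = 3 * (1 + (0.093)(0.351)) = 3 * 1.032643 = 3.097929
  c_1 = sigma^2 theta_1 = 3 * (0.093) = 0.279
  c_2 = 0
Equations for k = 0 and k = 1 (AR order 1):
  gamma(0) = phi_1 gamma(1) + c_0
  gamma(1) = phi_1 gamma(0) + c_1
Substituting the second into the first: gamma(0) (1 - phi_1^2) = c_0 + phi_1 c_1, so
  gamma(0) = (c_0 + phi_1 c_1) / (1 - phi_1^2) = (3.097929 + (0.258)(0.279)) / (1 - (0.258)^2) = 3.169911 / 0.933436 = 3.39596.
Therefore gamma(0) = 3.3960 (to 4 decimal places).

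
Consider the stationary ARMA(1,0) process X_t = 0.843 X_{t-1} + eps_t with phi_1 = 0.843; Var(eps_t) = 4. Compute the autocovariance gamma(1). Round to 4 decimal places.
\gamma(1) = 11.6537

Multiply the model equation by X_{t-k} and take expectations. With theta_0 = psi_0 = 1 and psi_j the MA(infinity) weights, this gives
  gamma(k) - sum_i phi_i gamma(k-i) = c_k,
  c_k = sigma^2 * sum_{j=k..q} theta_j psi_{j-k}   (c_k = 0 for k > q),
using gamma(-m) = gamma(m).
Pure AR (q = 0): c_0 = sigma^2 = 4, c_k = 0 for k >= 1.
Equations for k = 0 and k = 1 (AR order 1):
  gamma(0) = phi_1 gamma(1) + c_0
  gamma(1) = phi_1 gamma(0) + c_1
Substituting the second into the first: gamma(0) (1 - phi_1^2) = c_0 + phi_1 c_1, so
  gamma(0) = c_0 / (1 - phi_1^2) = 4 / (1 - (0.843)^2) = 4 / 0.289351 = 13.824041.
  gamma(1) = phi_1 gamma(0) = (0.843)(13.824041) = 11.653666.
Therefore gamma(1) = 11.6537 (to 4 decimal places).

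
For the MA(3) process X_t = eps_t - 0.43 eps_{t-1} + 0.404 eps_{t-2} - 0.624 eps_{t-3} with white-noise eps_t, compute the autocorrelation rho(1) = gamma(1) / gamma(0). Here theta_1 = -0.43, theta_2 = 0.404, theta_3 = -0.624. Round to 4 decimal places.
\rho(1) = -0.4926

For an MA(q) process with theta_0 = 1, the autocovariance is
  gamma(k) = sigma^2 * sum_{i=0..q-k} theta_i * theta_{i+k},
and rho(k) = gamma(k) / gamma(0). Sigma^2 cancels.
  numerator   = (1)*(-0.43) + (-0.43)*(0.404) + (0.404)*(-0.624) = -0.855816.
  denominator = (1)^2 + (-0.43)^2 + (0.404)^2 + (-0.624)^2 = 1.737492.
  rho(1) = -0.855816 / 1.737492 = -0.4926.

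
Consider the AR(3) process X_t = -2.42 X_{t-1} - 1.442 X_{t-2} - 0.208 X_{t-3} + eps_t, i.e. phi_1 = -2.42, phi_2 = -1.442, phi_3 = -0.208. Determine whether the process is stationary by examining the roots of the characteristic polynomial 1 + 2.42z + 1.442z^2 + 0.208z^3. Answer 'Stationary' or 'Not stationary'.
\text{Not stationary}

The AR(p) characteristic polynomial is P(z) = 1 + 2.42z + 1.442z^2 + 0.208z^3.
Stationarity requires all roots to lie outside the unit circle, i.e. |z| > 1 for every root.
Degree 3: look for a simple real root z0 first, then factor out (1 - z/z0) and solve the remaining quadratic.
Testing z0 = -0.625: P(-0.625) = 1 + (2.42)(-0.625) + (1.442)(-0.625)^2 + (0.208)(-0.625)^3
  = 1 + (-1.5125) + (0.563281) + (-0.050781) = 0.  So z_0 = -0.625 is a root, |z_0| = 0.625.
Divide out the factor (1 + 1.6 z) = (1 - z/z0) (since 1/z0 = -1.6):
  P(z) = (1 + 1.6 z)(1 + (0.82) z + (0.13) z^2)
  [check: z-coef 0.82 - (-1.6) = 2.42; z^2-coef 0.13 - (-1.6)(0.82) = 1.442; z^3-coef -(-1.6)(0.13) = 0.208.]
Remaining roots from the quadratic factor 1 + (0.82) z + (0.13) z^2:
  Set 1 + (0.82) z + (0.13) z^2 = 0, i.e. a z^2 + b z + c = 0 with a = 0.13, b = 0.82, c = 1.
  Discriminant D = b^2 - 4ac = (0.82)^2 - 4*(0.13)*1 = 0.6724 - (0.52) = 0.1524.
  D >= 0, so the roots are real: z = (-b +/- sqrt(D)) / (2a) = (-0.82 +/- 0.390384) / (0.26).
    z_1 = (-0.82 + 0.390384) / (0.26) = -1.6524,   |z_1| = 1.6524.
    z_2 = (-0.82 - 0.390384) / (0.26) = -4.6553,   |z_2| = 4.6553.
Moduli of all roots: 0.6250, 1.6524, 4.6553.
All moduli strictly greater than 1? No.
Verdict: Not stationary.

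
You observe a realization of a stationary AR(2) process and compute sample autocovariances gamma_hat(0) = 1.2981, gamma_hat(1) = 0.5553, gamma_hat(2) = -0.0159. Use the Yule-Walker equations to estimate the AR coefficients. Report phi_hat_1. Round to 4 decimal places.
\hat\phi_{1} = 0.5300

The Yule-Walker equations for an AR(p) process read, in matrix form,
  Gamma_p phi = r_p,   with   (Gamma_p)_{ij} = gamma(|i - j|),
                       (r_p)_i = gamma(i),   i,j = 1..p.
Substitute the sample gammas (Toeplitz matrix and right-hand side of size 2):
  Gamma_p = [[1.2981, 0.5553], [0.5553, 1.2981]]
  r_p     = [0.5553, -0.0159]
Written out:
  1.2981 phi_1 + 0.5553 phi_2 = 0.5553
  0.5553 phi_1 + 1.2981 phi_2 = -0.0159
Solve by Cramer's rule:
  det = gamma(0)^2 - gamma(1)^2 = (1.2981)^2 - (0.5553)^2 = 1.68506361 - 0.30835809 = 1.37670552
  phi_hat_1 = [gamma(1) gamma(0) - gamma(1) gamma(2)] / det = [(0.5553)(1.2981) - (0.5553)(-0.0159)] / 1.37670552 = 0.7296642 / 1.37670552 = 0.53
  phi_hat_2 = [gamma(0) gamma(2) - gamma(1)^2] / det = [(1.2981)(-0.0159) - (0.5553)^2] / 1.37670552 = -0.32899788 / 1.37670552 = -0.239
So phi_hat = [0.5300, -0.2390].
Therefore phi_hat_1 = 0.5300.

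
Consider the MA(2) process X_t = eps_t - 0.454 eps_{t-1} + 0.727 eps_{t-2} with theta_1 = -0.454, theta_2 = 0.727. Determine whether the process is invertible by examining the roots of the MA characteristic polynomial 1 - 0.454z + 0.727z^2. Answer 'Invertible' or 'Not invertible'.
\text{Invertible}

The MA(q) characteristic polynomial is P(z) = 1 - 0.454z + 0.727z^2.
Invertibility requires all roots to lie outside the unit circle, i.e. |z| > 1 for every root.
Set 1 + (-0.454) z + (0.727) z^2 = 0, i.e. a z^2 + b z + c = 0 with a = 0.727, b = -0.454, c = 1.
Discriminant D = b^2 - 4ac = (-0.454)^2 - 4*(0.727)*1 = 0.206116 - (2.908) = -2.701884.
D < 0, so the roots are the complex-conjugate pair z = (-b +/- i sqrt(-D)) / (2a) = 0.3122 +/- 1.1305i.
For a conjugate pair |z|^2 = z * conj(z) = (product of roots) = c/a = 1/(0.727) = 1.375516, so |z| = sqrt(1.375516) = 1.1728 for both roots.
Moduli of all roots: 1.1728, 1.1728.
All moduli strictly greater than 1? Yes.
Verdict: Invertible.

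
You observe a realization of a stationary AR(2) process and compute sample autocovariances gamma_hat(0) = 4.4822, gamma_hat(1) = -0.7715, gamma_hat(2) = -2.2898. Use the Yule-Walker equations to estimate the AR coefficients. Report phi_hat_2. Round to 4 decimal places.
\hat\phi_{2} = -0.5570

The Yule-Walker equations for an AR(p) process read, in matrix form,
  Gamma_p phi = r_p,   with   (Gamma_p)_{ij} = gamma(|i - j|),
                       (r_p)_i = gamma(i),   i,j = 1..p.
Substitute the sample gammas (Toeplitz matrix and right-hand side of size 2):
  Gamma_p = [[4.4822, -0.7715], [-0.7715, 4.4822]]
  r_p     = [-0.7715, -2.2898]
Written out:
  4.4822 phi_1 - 0.7715 phi_2 = -0.7715
  -0.7715 phi_1 + 4.4822 phi_2 = -2.2898
Solve by Cramer's rule:
  det = gamma(0)^2 - gamma(1)^2 = (4.4822)^2 - (-0.7715)^2 = 20.09011684 - 0.59521225 = 19.49490459
  phi_hat_1 = [gamma(1) gamma(0) - gamma(1) gamma(2)] / det = [(-0.7715)(4.4822) - (-0.7715)(-2.2898)] / 19.49490459 = -5.224598 / 19.49490459 = -0.268
  phi_hat_2 = [gamma(0) gamma(2) - gamma(1)^2] / det = [(4.4822)(-2.2898) - (-0.7715)^2] / 19.49490459 = -10.85855381 / 19.49490459 = -0.557
So phi_hat = [-0.2680, -0.5570].
Therefore phi_hat_2 = -0.5570.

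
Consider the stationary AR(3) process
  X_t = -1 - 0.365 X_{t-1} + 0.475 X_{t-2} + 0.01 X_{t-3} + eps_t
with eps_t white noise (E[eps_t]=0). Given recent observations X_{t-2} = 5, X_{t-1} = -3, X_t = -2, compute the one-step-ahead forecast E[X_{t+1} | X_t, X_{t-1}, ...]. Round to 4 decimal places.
E[X_{t+1} \mid \mathcal F_t] = -1.6450

For an AR(p) model X_t = c + sum_i phi_i X_{t-i} + eps_t, the
one-step-ahead conditional mean is
  E[X_{t+1} | X_t, ...] = c + sum_i phi_i X_{t+1-i}.
Substitute known values:
  E[X_{t+1} | ...] = -1 + (-0.365) * (-2) + (0.475) * (-3) + (0.01) * (5)
                   = -1.6450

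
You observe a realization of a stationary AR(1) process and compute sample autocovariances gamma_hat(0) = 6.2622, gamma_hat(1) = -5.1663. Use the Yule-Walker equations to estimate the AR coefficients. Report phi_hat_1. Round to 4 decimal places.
\hat\phi_{1} = -0.8250

The Yule-Walker equations for an AR(p) process read, in matrix form,
  Gamma_p phi = r_p,   with   (Gamma_p)_{ij} = gamma(|i - j|),
                       (r_p)_i = gamma(i),   i,j = 1..p.
Substitute the sample gammas (Toeplitz matrix and right-hand side of size 1):
  Gamma_p = [[6.2622]]
  r_p     = [-5.1663]
With p = 1 this is the single equation gamma(0) phi_1 = gamma(1):
  phi_hat_1 = gamma(1) / gamma(0) = -5.1663 / 6.2622 = -0.8250.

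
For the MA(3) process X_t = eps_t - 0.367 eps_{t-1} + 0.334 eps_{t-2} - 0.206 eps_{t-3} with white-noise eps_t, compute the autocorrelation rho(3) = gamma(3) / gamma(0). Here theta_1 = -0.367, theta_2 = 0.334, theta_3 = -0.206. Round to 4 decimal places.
\rho(3) = -0.1599

For an MA(q) process with theta_0 = 1, the autocovariance is
  gamma(k) = sigma^2 * sum_{i=0..q-k} theta_i * theta_{i+k},
and rho(k) = gamma(k) / gamma(0). Sigma^2 cancels.
  numerator   = (1)*(-0.206) = -0.206.
  denominator = (1)^2 + (-0.367)^2 + (0.334)^2 + (-0.206)^2 = 1.288681.
  rho(3) = -0.206 / 1.288681 = -0.1599.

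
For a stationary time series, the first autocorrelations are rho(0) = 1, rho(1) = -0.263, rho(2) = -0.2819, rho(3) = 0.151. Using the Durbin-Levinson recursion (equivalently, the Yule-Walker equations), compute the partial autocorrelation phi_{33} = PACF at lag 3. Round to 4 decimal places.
\phi_{33} = -0.0630

The PACF at lag k is phi_{kk}, the last component of the solution
to the Yule-Walker system G_k phi = r_k where
  (G_k)_{ij} = rho(|i - j|), (r_k)_i = rho(i), i,j = 1..k.
Equivalently, Durbin-Levinson gives phi_{kk} iteratively:
  phi_{11} = rho(1)
  phi_{kk} = [rho(k) - sum_{j=1..k-1} phi_{k-1,j} rho(k-j)]
            / [1 - sum_{j=1..k-1} phi_{k-1,j} rho(j)],
  phi_{k,j} = phi_{k-1,j} - phi_{kk} phi_{k-1,k-j},  j = 1..k-1.
Step k = 1:
  phi_11 = rho(1) = -0.263.
Step k = 2:
  phi_22 = [rho(2) - phi_11 rho(1)] / [1 - phi_11 rho(1)] = [-0.2819 - (-0.263)(-0.263)] / [1 - (-0.263)(-0.263)]
         = -0.351069 / 0.930831 = -0.377157.
  Update: phi_21 = phi_11 - phi_22 phi_11 = -0.263 - (-0.377157)(-0.263) = -0.362192.
Step k = 3:
  phi_33 = [rho(3) - phi_21 rho(2) - phi_22 rho(1)] / [1 - phi_21 rho(1) - phi_22 rho(2)]
    numerator   = 0.151 - (-0.362192)(-0.2819) - (-0.377157)(-0.263) = -0.05029414
    denominator = 1 - (-0.362192)(-0.263) - (-0.377157)(-0.2819) = 0.79842303
  phi_33 = -0.05029414 / 0.79842303 = -0.063.
Therefore phi_{33} = -0.0630.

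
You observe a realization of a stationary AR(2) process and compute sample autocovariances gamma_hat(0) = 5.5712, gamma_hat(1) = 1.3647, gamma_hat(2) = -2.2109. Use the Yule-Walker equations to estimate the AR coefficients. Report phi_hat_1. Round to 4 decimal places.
\hat\phi_{1} = 0.3640

The Yule-Walker equations for an AR(p) process read, in matrix form,
  Gamma_p phi = r_p,   with   (Gamma_p)_{ij} = gamma(|i - j|),
                       (r_p)_i = gamma(i),   i,j = 1..p.
Substitute the sample gammas (Toeplitz matrix and right-hand side of size 2):
  Gamma_p = [[5.5712, 1.3647], [1.3647, 5.5712]]
  r_p     = [1.3647, -2.2109]
Written out:
  5.5712 phi_1 + 1.3647 phi_2 = 1.3647
  1.3647 phi_1 + 5.5712 phi_2 = -2.2109
Solve by Cramer's rule:
  det = gamma(0)^2 - gamma(1)^2 = (5.5712)^2 - (1.3647)^2 = 31.03826944 - 1.86240609 = 29.17586335
  phi_hat_1 = [gamma(1) gamma(0) - gamma(1) gamma(2)] / det = [(1.3647)(5.5712) - (1.3647)(-2.2109)] / 29.17586335 = 10.62023187 / 29.17586335 = 0.364
  phi_hat_2 = [gamma(0) gamma(2) - gamma(1)^2] / det = [(5.5712)(-2.2109) - (1.3647)^2] / 29.17586335 = -14.17977217 / 29.17586335 = -0.486
So phi_hat = [0.3640, -0.4860].
Therefore phi_hat_1 = 0.3640.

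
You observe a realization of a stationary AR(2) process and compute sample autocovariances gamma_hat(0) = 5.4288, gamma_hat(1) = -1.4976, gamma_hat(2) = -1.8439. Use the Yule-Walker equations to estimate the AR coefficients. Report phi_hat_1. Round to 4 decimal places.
\hat\phi_{1} = -0.4000

The Yule-Walker equations for an AR(p) process read, in matrix form,
  Gamma_p phi = r_p,   with   (Gamma_p)_{ij} = gamma(|i - j|),
                       (r_p)_i = gamma(i),   i,j = 1..p.
Substitute the sample gammas (Toeplitz matrix and right-hand side of size 2):
  Gamma_p = [[5.4288, -1.4976], [-1.4976, 5.4288]]
  r_p     = [-1.4976, -1.8439]
Written out:
  5.4288 phi_1 - 1.4976 phi_2 = -1.4976
  -1.4976 phi_1 + 5.4288 phi_2 = -1.8439
Solve by Cramer's rule:
  det = gamma(0)^2 - gamma(1)^2 = (5.4288)^2 - (-1.4976)^2 = 29.47186944 - 2.24280576 = 27.22906368
  phi_hat_1 = [gamma(1) gamma(0) - gamma(1) gamma(2)] / det = [(-1.4976)(5.4288) - (-1.4976)(-1.8439)] / 27.22906368 = -10.89159552 / 27.22906368 = -0.4
  phi_hat_2 = [gamma(0) gamma(2) - gamma(1)^2] / det = [(5.4288)(-1.8439) - (-1.4976)^2] / 27.22906368 = -12.25297008 / 27.22906368 = -0.45
So phi_hat = [-0.4000, -0.4500].
Therefore phi_hat_1 = -0.4000.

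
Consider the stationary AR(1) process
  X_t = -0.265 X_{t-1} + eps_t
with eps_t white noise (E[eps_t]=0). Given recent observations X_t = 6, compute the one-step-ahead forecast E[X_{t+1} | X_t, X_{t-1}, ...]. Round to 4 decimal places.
E[X_{t+1} \mid \mathcal F_t] = -1.5900

For an AR(p) model X_t = c + sum_i phi_i X_{t-i} + eps_t, the
one-step-ahead conditional mean is
  E[X_{t+1} | X_t, ...] = c + sum_i phi_i X_{t+1-i}.
Substitute known values:
  E[X_{t+1} | ...] = (-0.265) * (6)
                   = -1.5900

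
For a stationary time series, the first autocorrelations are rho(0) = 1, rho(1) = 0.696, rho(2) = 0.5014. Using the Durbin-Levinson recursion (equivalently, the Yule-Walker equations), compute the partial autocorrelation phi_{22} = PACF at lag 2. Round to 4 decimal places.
\phi_{22} = 0.0329

The PACF at lag k is phi_{kk}, the last component of the solution
to the Yule-Walker system G_k phi = r_k where
  (G_k)_{ij} = rho(|i - j|), (r_k)_i = rho(i), i,j = 1..k.
Equivalently, Durbin-Levinson gives phi_{kk} iteratively:
  phi_{11} = rho(1)
  phi_{kk} = [rho(k) - sum_{j=1..k-1} phi_{k-1,j} rho(k-j)]
            / [1 - sum_{j=1..k-1} phi_{k-1,j} rho(j)],
  phi_{k,j} = phi_{k-1,j} - phi_{kk} phi_{k-1,k-j},  j = 1..k-1.
Step k = 1:
  phi_11 = rho(1) = 0.696.
Step k = 2:
  phi_22 = [rho(2) - phi_11 rho(1)] / [1 - phi_11 rho(1)] = [0.5014 - (0.696)(0.696)] / [1 - (0.696)(0.696)]
         = 0.016984 / 0.515584 = 0.0329.
Therefore phi_{22} = 0.0329.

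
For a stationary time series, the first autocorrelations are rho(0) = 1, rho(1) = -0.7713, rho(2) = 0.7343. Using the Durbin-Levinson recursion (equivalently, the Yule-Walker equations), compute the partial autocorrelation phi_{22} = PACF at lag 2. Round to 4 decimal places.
\phi_{22} = 0.3441

The PACF at lag k is phi_{kk}, the last component of the solution
to the Yule-Walker system G_k phi = r_k where
  (G_k)_{ij} = rho(|i - j|), (r_k)_i = rho(i), i,j = 1..k.
Equivalently, Durbin-Levinson gives phi_{kk} iteratively:
  phi_{11} = rho(1)
  phi_{kk} = [rho(k) - sum_{j=1..k-1} phi_{k-1,j} rho(k-j)]
            / [1 - sum_{j=1..k-1} phi_{k-1,j} rho(j)],
  phi_{k,j} = phi_{k-1,j} - phi_{kk} phi_{k-1,k-j},  j = 1..k-1.
Step k = 1:
  phi_11 = rho(1) = -0.7713.
Step k = 2:
  phi_22 = [rho(2) - phi_11 rho(1)] / [1 - phi_11 rho(1)] = [0.7343 - (-0.7713)(-0.7713)] / [1 - (-0.7713)(-0.7713)]
         = 0.13939631 / 0.40509631 = 0.3441.
Therefore phi_{22} = 0.3441.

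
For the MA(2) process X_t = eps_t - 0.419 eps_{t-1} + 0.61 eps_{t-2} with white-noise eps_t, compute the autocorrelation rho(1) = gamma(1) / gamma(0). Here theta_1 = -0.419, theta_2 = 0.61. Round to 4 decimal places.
\rho(1) = -0.4359

For an MA(q) process with theta_0 = 1, the autocovariance is
  gamma(k) = sigma^2 * sum_{i=0..q-k} theta_i * theta_{i+k},
and rho(k) = gamma(k) / gamma(0). Sigma^2 cancels.
  numerator   = (1)*(-0.419) + (-0.419)*(0.61) = -0.67459.
  denominator = (1)^2 + (-0.419)^2 + (0.61)^2 = 1.547661.
  rho(1) = -0.67459 / 1.547661 = -0.4359.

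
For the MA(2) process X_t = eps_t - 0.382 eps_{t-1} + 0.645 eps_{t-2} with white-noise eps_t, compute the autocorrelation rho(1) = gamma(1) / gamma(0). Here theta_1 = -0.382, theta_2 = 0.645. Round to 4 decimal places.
\rho(1) = -0.4023

For an MA(q) process with theta_0 = 1, the autocovariance is
  gamma(k) = sigma^2 * sum_{i=0..q-k} theta_i * theta_{i+k},
and rho(k) = gamma(k) / gamma(0). Sigma^2 cancels.
  numerator   = (1)*(-0.382) + (-0.382)*(0.645) = -0.62839.
  denominator = (1)^2 + (-0.382)^2 + (0.645)^2 = 1.561949.
  rho(1) = -0.62839 / 1.561949 = -0.4023.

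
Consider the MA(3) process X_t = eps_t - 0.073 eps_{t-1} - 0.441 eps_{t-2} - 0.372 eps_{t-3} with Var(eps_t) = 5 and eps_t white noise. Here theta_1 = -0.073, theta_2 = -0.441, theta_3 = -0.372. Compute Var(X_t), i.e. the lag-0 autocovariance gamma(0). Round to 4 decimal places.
\gamma(0) = 6.6910

For an MA(q) process X_t = eps_t + sum_i theta_i eps_{t-i} with
Var(eps_t) = sigma^2, the variance is
  gamma(0) = sigma^2 * (1 + sum_i theta_i^2).
  sum_i theta_i^2 = (-0.073)^2 + (-0.441)^2 + (-0.372)^2 = 0.005329 + 0.194481 + 0.138384 = 0.338194.
  gamma(0) = 5 * (1 + 0.338194) = 5 * 1.338194 = 6.69097, which rounds to 6.6910.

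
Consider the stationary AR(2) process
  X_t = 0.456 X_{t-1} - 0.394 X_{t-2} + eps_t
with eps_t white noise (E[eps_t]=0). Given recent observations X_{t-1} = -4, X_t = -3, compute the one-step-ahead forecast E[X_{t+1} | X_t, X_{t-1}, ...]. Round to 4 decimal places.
E[X_{t+1} \mid \mathcal F_t] = 0.2080

For an AR(p) model X_t = c + sum_i phi_i X_{t-i} + eps_t, the
one-step-ahead conditional mean is
  E[X_{t+1} | X_t, ...] = c + sum_i phi_i X_{t+1-i}.
Substitute known values:
  E[X_{t+1} | ...] = (0.456) * (-3) + (-0.394) * (-4)
                   = 0.2080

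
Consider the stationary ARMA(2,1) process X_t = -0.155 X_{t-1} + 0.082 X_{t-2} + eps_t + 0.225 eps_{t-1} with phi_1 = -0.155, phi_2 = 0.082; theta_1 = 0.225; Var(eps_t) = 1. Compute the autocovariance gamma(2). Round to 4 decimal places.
\gamma(2) = 0.0713

Multiply the model equation by X_{t-k} and take expectations. With theta_0 = psi_0 = 1 and psi_j the MA(infinity) weights, this gives
  gamma(k) - sum_i phi_i gamma(k-i) = c_k,
  c_k = sigma^2 * sum_{j=k..q} theta_j psi_{j-k}   (c_k = 0 for k > q),
using gamma(-m) = gamma(m).
psi-weights needed (psi_j = theta_j + sum_i phi_i psi_{j-i}):
  psi_1 = theta_1 + phi_1 = 0.225 + (-0.155) = 0.07
Right-hand sides:
  c_0 = sigma^2 (1 + theta_1 psi_1) = 1 * (1 + (0.225)(0.07)) = 1 * 1.01575 = 1.01575
  c_1 = sigma^2 theta_1 = 1 * (0.225) = 0.225
  c_2 = 0
Equations for k = 0, 1, 2 (AR order 2, c_2 = 0):
  (E0) gamma(0) = phi_1 gamma(1) + phi_2 gamma(2) + c_0
  (E1) gamma(1) = phi_1 gamma(0) + phi_2 gamma(1) + c_1
  (E2) gamma(2) = phi_1 gamma(1) + phi_2 gamma(0)
From (E1): gamma(1) = A gamma(0) + B with
  A = phi_1 / (1 - phi_2) = -0.155 / 0.918 = -0.168845,   B = c_1 / (1 - phi_2) = 0.225 / 0.918 = 0.245098.
Insert (E2) into (E0): gamma(0) (1 - phi_2^2) = phi_1 (1 + phi_2) gamma(1) + c_0.
  phi_1 (1 + phi_2) = (-0.155)(1.082) = -0.16771,   1 - phi_2^2 = 0.993276.
Replace gamma(1) by A gamma(0) + B and collect gamma(0):
  gamma(0) [0.993276 - (-0.16771)(-0.168845)] = (-0.16771)(0.245098) + 1.01575
  gamma(0) * 0.964959 = 0.974645
  gamma(0) = 0.974645 / 0.964959 = 1.010037.
  gamma(1) = A gamma(0) + B = (-0.168845)(1.010037) + (0.245098) = 0.074558.
  gamma(2) = phi_1 gamma(1) + phi_2 gamma(0) = (-0.155)(0.074558) + (0.082)(1.010037) = 0.071267.
Therefore gamma(2) = 0.0713 (to 4 decimal places).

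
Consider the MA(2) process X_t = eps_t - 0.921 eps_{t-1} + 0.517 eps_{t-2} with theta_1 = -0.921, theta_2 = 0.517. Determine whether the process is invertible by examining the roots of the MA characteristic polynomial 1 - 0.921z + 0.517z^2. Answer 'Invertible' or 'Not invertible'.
\text{Invertible}

The MA(q) characteristic polynomial is P(z) = 1 - 0.921z + 0.517z^2.
Invertibility requires all roots to lie outside the unit circle, i.e. |z| > 1 for every root.
Set 1 + (-0.921) z + (0.517) z^2 = 0, i.e. a z^2 + b z + c = 0 with a = 0.517, b = -0.921, c = 1.
Discriminant D = b^2 - 4ac = (-0.921)^2 - 4*(0.517)*1 = 0.848241 - (2.068) = -1.219759.
D < 0, so the roots are the complex-conjugate pair z = (-b +/- i sqrt(-D)) / (2a) = 0.8907 +/- 1.0681i.
For a conjugate pair |z|^2 = z * conj(z) = (product of roots) = c/a = 1/(0.517) = 1.934236, so |z| = sqrt(1.934236) = 1.3908 for both roots.
Moduli of all roots: 1.3908, 1.3908.
All moduli strictly greater than 1? Yes.
Verdict: Invertible.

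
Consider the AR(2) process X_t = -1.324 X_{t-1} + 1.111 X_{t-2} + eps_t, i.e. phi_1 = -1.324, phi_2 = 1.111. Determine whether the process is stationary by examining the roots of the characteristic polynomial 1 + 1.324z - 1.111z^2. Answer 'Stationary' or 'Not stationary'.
\text{Not stationary}

The AR(p) characteristic polynomial is P(z) = 1 + 1.324z - 1.111z^2.
Stationarity requires all roots to lie outside the unit circle, i.e. |z| > 1 for every root.
Set 1 + (1.324) z + (-1.111) z^2 = 0, i.e. a z^2 + b z + c = 0 with a = -1.111, b = 1.324, c = 1.
Discriminant D = b^2 - 4ac = (1.324)^2 - 4*(-1.111)*1 = 1.752976 - (-4.444) = 6.196976.
D >= 0, so the roots are real: z = (-b +/- sqrt(D)) / (2a) = (-1.324 +/- 2.489373) / (-2.222).
  z_1 = (-1.324 + 2.489373) / (-2.222) = -0.5245,   |z_1| = 0.5245.
  z_2 = (-1.324 - 2.489373) / (-2.222) = 1.7162,   |z_2| = 1.7162.
Moduli of all roots: 0.5245, 1.7162.
All moduli strictly greater than 1? No.
Verdict: Not stationary.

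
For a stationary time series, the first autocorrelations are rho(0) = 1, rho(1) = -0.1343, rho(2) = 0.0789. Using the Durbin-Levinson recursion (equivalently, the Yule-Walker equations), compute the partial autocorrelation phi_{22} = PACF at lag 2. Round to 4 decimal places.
\phi_{22} = 0.0620

The PACF at lag k is phi_{kk}, the last component of the solution
to the Yule-Walker system G_k phi = r_k where
  (G_k)_{ij} = rho(|i - j|), (r_k)_i = rho(i), i,j = 1..k.
Equivalently, Durbin-Levinson gives phi_{kk} iteratively:
  phi_{11} = rho(1)
  phi_{kk} = [rho(k) - sum_{j=1..k-1} phi_{k-1,j} rho(k-j)]
            / [1 - sum_{j=1..k-1} phi_{k-1,j} rho(j)],
  phi_{k,j} = phi_{k-1,j} - phi_{kk} phi_{k-1,k-j},  j = 1..k-1.
Step k = 1:
  phi_11 = rho(1) = -0.1343.
Step k = 2:
  phi_22 = [rho(2) - phi_11 rho(1)] / [1 - phi_11 rho(1)] = [0.0789 - (-0.1343)(-0.1343)] / [1 - (-0.1343)(-0.1343)]
         = 0.06086351 / 0.98196351 = 0.062.
Therefore phi_{22} = 0.0620.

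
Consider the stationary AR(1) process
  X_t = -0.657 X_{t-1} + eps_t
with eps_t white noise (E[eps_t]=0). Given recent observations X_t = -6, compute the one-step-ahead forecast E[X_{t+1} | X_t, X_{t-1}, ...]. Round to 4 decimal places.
E[X_{t+1} \mid \mathcal F_t] = 3.9420

For an AR(p) model X_t = c + sum_i phi_i X_{t-i} + eps_t, the
one-step-ahead conditional mean is
  E[X_{t+1} | X_t, ...] = c + sum_i phi_i X_{t+1-i}.
Substitute known values:
  E[X_{t+1} | ...] = (-0.657) * (-6)
                   = 3.9420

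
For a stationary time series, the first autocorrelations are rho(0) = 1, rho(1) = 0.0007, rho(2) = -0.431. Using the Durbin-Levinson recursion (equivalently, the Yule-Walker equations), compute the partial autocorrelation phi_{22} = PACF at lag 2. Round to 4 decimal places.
\phi_{22} = -0.4310

The PACF at lag k is phi_{kk}, the last component of the solution
to the Yule-Walker system G_k phi = r_k where
  (G_k)_{ij} = rho(|i - j|), (r_k)_i = rho(i), i,j = 1..k.
Equivalently, Durbin-Levinson gives phi_{kk} iteratively:
  phi_{11} = rho(1)
  phi_{kk} = [rho(k) - sum_{j=1..k-1} phi_{k-1,j} rho(k-j)]
            / [1 - sum_{j=1..k-1} phi_{k-1,j} rho(j)],
  phi_{k,j} = phi_{k-1,j} - phi_{kk} phi_{k-1,k-j},  j = 1..k-1.
Step k = 1:
  phi_11 = rho(1) = 0.0007.
Step k = 2:
  phi_22 = [rho(2) - phi_11 rho(1)] / [1 - phi_11 rho(1)] = [-0.431 - (0.0007)(0.0007)] / [1 - (0.0007)(0.0007)]
         = -0.43100049 / 0.99999951 = -0.431.
Therefore phi_{22} = -0.4310.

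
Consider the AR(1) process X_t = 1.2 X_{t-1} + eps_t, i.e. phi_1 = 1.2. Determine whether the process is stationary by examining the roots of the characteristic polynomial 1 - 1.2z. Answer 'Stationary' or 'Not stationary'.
\text{Not stationary}

The AR(p) characteristic polynomial is P(z) = 1 - 1.2z.
Stationarity requires all roots to lie outside the unit circle, i.e. |z| > 1 for every root.
This is linear in z: 1 + (-1.2) z = 0  =>  z = -1/(-1.2) = 0.833333,  |z| = 0.833333.
Moduli of all roots: 0.8333.
All moduli strictly greater than 1? No.
Verdict: Not stationary.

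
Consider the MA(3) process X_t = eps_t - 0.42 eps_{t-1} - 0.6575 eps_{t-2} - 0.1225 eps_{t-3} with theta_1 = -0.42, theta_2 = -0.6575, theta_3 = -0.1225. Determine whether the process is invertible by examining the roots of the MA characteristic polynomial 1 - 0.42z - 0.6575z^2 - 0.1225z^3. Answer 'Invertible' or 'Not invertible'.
\text{Not invertible}

The MA(q) characteristic polynomial is P(z) = 1 - 0.42z - 0.6575z^2 - 0.1225z^3.
Invertibility requires all roots to lie outside the unit circle, i.e. |z| > 1 for every root.
Degree 3: look for a simple real root z0 first, then factor out (1 - z/z0) and solve the remaining quadratic.
Testing z0 = -4: P(-4) = 1 + (-0.42)(-4) + (-0.6575)(-4)^2 + (-0.1225)(-4)^3
  = 1 + (1.68) + (-10.52) + (7.84) = 0.  So z_0 = -4 is a root, |z_0| = 4.
Divide out the factor (1 + 0.25 z) = (1 - z/z0) (since 1/z0 = -0.25):
  P(z) = (1 + 0.25 z)(1 + (-0.67) z + (-0.49) z^2)
  [check: z-coef -0.67 - (-0.25) = -0.42; z^2-coef -0.49 - (-0.25)(-0.67) = -0.6575; z^3-coef -(-0.25)(-0.49) = -0.1225.]
Remaining roots from the quadratic factor 1 + (-0.67) z + (-0.49) z^2:
  Set 1 + (-0.67) z + (-0.49) z^2 = 0, i.e. a z^2 + b z + c = 0 with a = -0.49, b = -0.67, c = 1.
  Discriminant D = b^2 - 4ac = (-0.67)^2 - 4*(-0.49)*1 = 0.4489 - (-1.96) = 2.4089.
  D >= 0, so the roots are real: z = (-b +/- sqrt(D)) / (2a) = (0.67 +/- 1.552063) / (-0.98).
    z_1 = (0.67 + 1.552063) / (-0.98) = -2.2674,   |z_1| = 2.2674.
    z_2 = (0.67 - 1.552063) / (-0.98) = 0.9001,   |z_2| = 0.9001.
Moduli of all roots: 4.0000, 2.2674, 0.9001.
All moduli strictly greater than 1? No.
Verdict: Not invertible.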